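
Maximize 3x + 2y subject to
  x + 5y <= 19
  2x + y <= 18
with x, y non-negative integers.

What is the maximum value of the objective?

28

The continuous relaxation peaks at (7.89, 2.22) with value 28.11; rounding to a feasible lattice point costs some objective.
(x,y)=(8,2): 1·8+5·2=18≤19, 2·8+1·2=18≤18, objective 28.
(x,y)=(8,1): 1·8+5·1=13≤19, 2·8+1·1=17≤18, objective 26.
(x,y)=(7,2): 1·7+5·2=17≤19, 2·7+1·2=16≤18, objective 25.
The best lattice point is (8,2), giving 28.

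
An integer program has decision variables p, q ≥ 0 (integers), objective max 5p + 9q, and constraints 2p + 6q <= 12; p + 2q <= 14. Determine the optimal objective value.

30

(p,q)=(6,0): 2·6+6·0=12≤12, 1·6+2·0=6≤14, objective 30.
(p,q)=(5,0): 2·5+6·0=10≤12, 1·5+2·0=5≤14, objective 25.
The best lattice point is (6,0), giving 30.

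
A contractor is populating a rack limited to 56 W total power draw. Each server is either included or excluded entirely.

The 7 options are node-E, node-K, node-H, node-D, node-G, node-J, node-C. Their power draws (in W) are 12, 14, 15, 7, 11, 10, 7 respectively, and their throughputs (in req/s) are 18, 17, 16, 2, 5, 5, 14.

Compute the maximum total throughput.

node-E + node-K + node-G + node-J + node-C: power draw 12 + 14 + 11 + 10 + 7 = 54 ≤ 56, throughput 18 + 17 + 5 + 5 + 14 = 59.
node-E + node-K + node-H + node-C: power draw 12 + 14 + 15 + 7 = 48 ≤ 56, throughput 18 + 17 + 16 + 14 = 65.
node-E + node-K + node-H + node-D + node-C: power draw 12 + 14 + 15 + 7 + 7 = 55 ≤ 56, throughput 18 + 17 + 16 + 2 + 14 = 67.
Best is node-E, node-K, node-H, node-D, and node-C with total throughput 67.

67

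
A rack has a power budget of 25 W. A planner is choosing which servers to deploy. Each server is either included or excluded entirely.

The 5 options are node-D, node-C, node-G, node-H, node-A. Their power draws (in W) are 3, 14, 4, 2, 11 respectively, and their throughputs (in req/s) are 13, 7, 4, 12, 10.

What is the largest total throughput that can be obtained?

node-D + node-G + node-H + node-A: power draw 3 + 4 + 2 + 11 = 20 ≤ 25, throughput 13 + 4 + 12 + 10 = 39.
node-D + node-C + node-G + node-H: power draw 3 + 14 + 4 + 2 = 23 ≤ 25, throughput 13 + 7 + 4 + 12 = 36.
Best is node-D, node-G, node-H, and node-A with total throughput 39.

39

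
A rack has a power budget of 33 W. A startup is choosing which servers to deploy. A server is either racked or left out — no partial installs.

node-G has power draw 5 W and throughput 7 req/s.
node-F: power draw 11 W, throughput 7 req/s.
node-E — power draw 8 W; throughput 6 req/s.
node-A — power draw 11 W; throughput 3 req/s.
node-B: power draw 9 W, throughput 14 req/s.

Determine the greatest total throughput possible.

34

This is an integer program with binary decision variables.
node-G + node-E + node-A + node-B: power draw 5 + 8 + 11 + 9 = 33 ≤ 33, throughput 7 + 6 + 3 + 14 = 30.
node-G + node-F + node-B: power draw 5 + 11 + 9 = 25 ≤ 33, throughput 7 + 7 + 14 = 28.
node-G + node-F + node-E + node-B: power draw 5 + 11 + 8 + 9 = 33 ≤ 33, throughput 7 + 7 + 6 + 14 = 34.
Best is node-G, node-F, node-E, and node-B with total throughput 34.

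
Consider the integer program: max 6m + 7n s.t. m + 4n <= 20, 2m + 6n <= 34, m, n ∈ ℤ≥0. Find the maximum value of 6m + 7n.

102

(m,n)=(17,0): 1·17+4·0=17≤20, 2·17+6·0=34≤34, objective 102.
(m,n)=(16,0): 1·16+4·0=16≤20, 2·16+6·0=32≤34, objective 96.
No feasible integer point exceeds 102.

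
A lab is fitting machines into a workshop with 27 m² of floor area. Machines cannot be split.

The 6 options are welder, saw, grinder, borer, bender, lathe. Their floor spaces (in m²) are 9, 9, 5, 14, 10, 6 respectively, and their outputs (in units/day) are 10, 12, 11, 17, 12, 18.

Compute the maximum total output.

Treat it as a binary knapsack problem.
Take grinder, borer, and lathe: floor space 5 + 14 + 6 = 25 ≤ 27, output 11 + 17 + 18 = 46.
No other feasible combination does better.

46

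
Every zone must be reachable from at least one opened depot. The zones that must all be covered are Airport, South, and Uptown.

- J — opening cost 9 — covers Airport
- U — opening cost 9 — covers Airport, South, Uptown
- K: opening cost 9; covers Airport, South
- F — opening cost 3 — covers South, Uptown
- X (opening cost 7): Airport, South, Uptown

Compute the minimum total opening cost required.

7

This is a weighted set-cover instance.
The greedy cost-per-new-zone heuristic would pick F and X for 10, but a cheaper cover exists.
X alone covers Airport, South, Uptown — every zone.
Total opening cost: 7.
No cover costs less than 7.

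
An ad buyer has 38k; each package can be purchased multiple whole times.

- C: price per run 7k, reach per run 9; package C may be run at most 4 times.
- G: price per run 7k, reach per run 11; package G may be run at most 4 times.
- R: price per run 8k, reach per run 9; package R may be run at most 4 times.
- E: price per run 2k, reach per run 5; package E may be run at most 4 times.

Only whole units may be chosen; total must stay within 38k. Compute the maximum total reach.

E has the best ratio (5/2); taking only E gives at most 4×5 = 20 (stopped by the supply cap of 4).
Mixing does better — 4×G and 4×E: price 36 ≤ 38, reach 4·11 + 4·5 = 64.

64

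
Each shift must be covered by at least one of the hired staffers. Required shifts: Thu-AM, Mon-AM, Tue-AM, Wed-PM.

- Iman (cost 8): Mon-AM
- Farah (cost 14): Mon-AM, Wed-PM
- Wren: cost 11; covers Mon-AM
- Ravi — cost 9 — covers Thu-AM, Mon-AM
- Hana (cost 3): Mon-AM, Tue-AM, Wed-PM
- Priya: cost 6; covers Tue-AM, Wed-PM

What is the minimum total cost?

12

Choose Ravi and Hana: together they cover Thu-AM, Mon-AM, Tue-AM, Wed-PM — every shift.
Total cost: 9 + 3 = 12.
No cover costs less than 12.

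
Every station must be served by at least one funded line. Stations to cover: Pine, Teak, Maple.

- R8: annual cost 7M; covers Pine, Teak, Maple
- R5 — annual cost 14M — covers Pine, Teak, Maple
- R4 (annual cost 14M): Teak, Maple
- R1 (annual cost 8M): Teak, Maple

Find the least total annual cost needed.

R8 alone covers Pine, Teak, Maple — every station.
Total annual cost: 7.
No cover costs less than 7.

7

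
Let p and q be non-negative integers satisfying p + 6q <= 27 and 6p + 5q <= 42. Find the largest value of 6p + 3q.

42

(p,q)=(7,0) is feasible, giving 42.
(p,q)=(6,1) is feasible, giving 39.
(p,q)=(6,0) is feasible, giving 36.
The best lattice point is (7,0), giving 42.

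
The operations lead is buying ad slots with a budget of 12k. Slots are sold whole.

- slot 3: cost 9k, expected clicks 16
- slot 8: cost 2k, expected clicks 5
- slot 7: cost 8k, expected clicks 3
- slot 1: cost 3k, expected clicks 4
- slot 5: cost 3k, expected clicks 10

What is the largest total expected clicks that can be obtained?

Allowing fractional choices, the relaxed optimum would be about 27.4, but ad slots are indivisible.
slot 3 + slot 5: cost 9 + 3 = 12 ≤ 12, expected clicks 16 + 10 = 26.
slot 3 + slot 8: cost 9 + 2 = 11 ≤ 12, expected clicks 16 + 5 = 21.
slot 3 + slot 1: cost 9 + 3 = 12 ≤ 12, expected clicks 16 + 4 = 20.
Best is slot 3 and slot 5 with total expected clicks 26.

26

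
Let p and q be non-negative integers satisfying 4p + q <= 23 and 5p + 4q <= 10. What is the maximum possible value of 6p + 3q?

12

(p,q)=(2,0) is feasible, giving 12.
(p,q)=(1,1) is feasible, giving 9.
(p,q)=(1,0) is feasible, giving 6.
Maximum is 12 at (p,q)=(2,0).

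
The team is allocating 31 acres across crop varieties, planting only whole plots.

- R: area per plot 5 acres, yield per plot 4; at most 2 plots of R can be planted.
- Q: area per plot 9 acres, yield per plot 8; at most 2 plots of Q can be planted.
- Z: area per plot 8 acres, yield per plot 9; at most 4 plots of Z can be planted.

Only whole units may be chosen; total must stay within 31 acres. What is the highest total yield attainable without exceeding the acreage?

This is a bounded integer knapsack.
Z has the best ratio (9/8); taking only Z gives at most 3×9 = 27 (stopped by the area limit).
Mixing does better — 1×R and 3×Z: area 29 ≤ 31, yield 1·4 + 3·9 = 31.

31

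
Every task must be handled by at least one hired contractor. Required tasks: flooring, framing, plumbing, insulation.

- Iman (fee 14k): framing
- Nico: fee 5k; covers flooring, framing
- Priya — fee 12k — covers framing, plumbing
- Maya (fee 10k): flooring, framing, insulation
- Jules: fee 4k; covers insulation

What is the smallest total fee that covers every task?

21

Choose Nico, Priya, and Jules: together they cover flooring, framing, plumbing, insulation — every task.
Total fee: 5 + 12 + 4 = 21.
No cover costs less than 21.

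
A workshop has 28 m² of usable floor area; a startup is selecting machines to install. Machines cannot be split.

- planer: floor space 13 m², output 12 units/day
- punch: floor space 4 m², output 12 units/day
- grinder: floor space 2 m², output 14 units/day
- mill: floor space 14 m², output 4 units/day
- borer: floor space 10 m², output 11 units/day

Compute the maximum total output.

38

This is a 0-1 knapsack instance.
Allowing fractional choices, the relaxed optimum would be about 48.1, but machines are indivisible.
planer + punch + grinder: floor space 13 + 4 + 2 = 19 ≤ 28, output 12 + 12 + 14 = 38.
punch + grinder + borer: floor space 4 + 2 + 10 = 16 ≤ 28, output 12 + 14 + 11 = 37.
Best is planer, punch, and grinder with total output 38.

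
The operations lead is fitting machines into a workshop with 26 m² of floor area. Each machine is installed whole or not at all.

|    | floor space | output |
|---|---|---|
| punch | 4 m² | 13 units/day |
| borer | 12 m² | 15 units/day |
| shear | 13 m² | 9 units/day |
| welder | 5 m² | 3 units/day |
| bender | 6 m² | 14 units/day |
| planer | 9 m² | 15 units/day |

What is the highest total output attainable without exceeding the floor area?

45

Treat it as a binary knapsack problem.
punch + borer + planer: floor space 4 + 12 + 9 = 25 ≤ 26, output 13 + 15 + 15 = 43.
punch + bender + planer: floor space 4 + 6 + 9 = 19 ≤ 26, output 13 + 14 + 15 = 42.
punch + welder + bender + planer: floor space 4 + 5 + 6 + 9 = 24 ≤ 26, output 13 + 3 + 14 + 15 = 45.
Best is punch, welder, bender, and planer with total output 45.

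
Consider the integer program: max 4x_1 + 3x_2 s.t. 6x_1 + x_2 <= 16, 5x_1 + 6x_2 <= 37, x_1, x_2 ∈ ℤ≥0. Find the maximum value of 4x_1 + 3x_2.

Relaxing integrality, the LP optimum is 21.35 at (x_1,x_2) = (1.9, 4.58), which is not an integer point.
(x_1,x_2)=(2,4): 6·2+1·4=16≤16, 5·2+6·4=34≤37, objective 20.
(x_1,x_2)=(1,5): 6·1+1·5=11≤16, 5·1+6·5=35≤37, objective 19.
(x_1,x_2)=(2,3): 6·2+1·3=15≤16, 5·2+6·3=28≤37, objective 17.
(x_1,x_2)=(1,4): 6·1+1·4=10≤16, 5·1+6·4=29≤37, objective 16.
Maximum is 20 at (x_1,x_2)=(2,4).

20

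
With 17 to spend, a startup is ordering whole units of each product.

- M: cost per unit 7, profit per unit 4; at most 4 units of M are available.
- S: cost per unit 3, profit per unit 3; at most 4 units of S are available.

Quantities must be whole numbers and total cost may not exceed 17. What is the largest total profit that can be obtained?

1×M and 3×S: cost 16 ≤ 17, profit 1·4 + 3·3 = 13.
4×S: cost 12 ≤ 17, profit 4·3 = 12.
Best is 13.

13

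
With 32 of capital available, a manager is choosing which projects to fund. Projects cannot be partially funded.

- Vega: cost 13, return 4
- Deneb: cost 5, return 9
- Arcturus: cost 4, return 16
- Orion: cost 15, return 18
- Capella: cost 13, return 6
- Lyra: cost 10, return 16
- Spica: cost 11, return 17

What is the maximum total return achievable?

This is an integer program with binary decision variables.
Allowing fractional choices, the relaxed optimum would be about 60.4, but projects are indivisible.
Arcturus + Orion + Lyra: cost 4 + 15 + 10 = 29 ≤ 32, return 16 + 18 + 16 = 50.
Deneb + Arcturus + Lyra + Spica: cost 5 + 4 + 10 + 11 = 30 ≤ 32, return 9 + 16 + 16 + 17 = 58.
Arcturus + Orion + Spica: cost 4 + 15 + 11 = 30 ≤ 32, return 16 + 18 + 17 = 51.
Best is Deneb, Arcturus, Lyra, and Spica with total return 58.

58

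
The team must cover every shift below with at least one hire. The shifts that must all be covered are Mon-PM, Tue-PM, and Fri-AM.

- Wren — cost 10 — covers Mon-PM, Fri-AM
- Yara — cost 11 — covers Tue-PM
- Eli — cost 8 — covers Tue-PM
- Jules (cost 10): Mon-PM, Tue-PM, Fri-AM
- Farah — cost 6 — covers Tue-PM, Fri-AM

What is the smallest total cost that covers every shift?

10

This is an integer covering problem.
The greedy cost-per-new-shift heuristic would pick Farah and Wren for 16, but a cheaper cover exists.
Jules alone covers Mon-PM, Tue-PM, Fri-AM — every shift.
Total cost: 10.
No cover costs less than 10.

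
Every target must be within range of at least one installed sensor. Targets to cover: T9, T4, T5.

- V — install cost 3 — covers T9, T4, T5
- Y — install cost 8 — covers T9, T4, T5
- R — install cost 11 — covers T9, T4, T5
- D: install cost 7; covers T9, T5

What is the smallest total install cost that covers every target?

V alone covers T9, T4, T5 — every target.
Total install cost: 3.

3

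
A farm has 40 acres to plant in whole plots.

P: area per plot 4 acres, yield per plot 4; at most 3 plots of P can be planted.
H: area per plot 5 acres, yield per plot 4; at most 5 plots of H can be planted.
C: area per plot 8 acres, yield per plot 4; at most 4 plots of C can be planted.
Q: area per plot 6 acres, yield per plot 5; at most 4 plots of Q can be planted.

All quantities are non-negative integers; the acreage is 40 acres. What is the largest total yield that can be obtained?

This is a bounded integer knapsack.
3×P, 2×H, and 3×Q: area 40 ≤ 40, yield 3·4 + 2·4 + 3·5 = 35.
2×P, 4×H, and 2×Q: area 40 ≤ 40, yield 2·4 + 4·4 + 2·5 = 34.
Best is 35.

35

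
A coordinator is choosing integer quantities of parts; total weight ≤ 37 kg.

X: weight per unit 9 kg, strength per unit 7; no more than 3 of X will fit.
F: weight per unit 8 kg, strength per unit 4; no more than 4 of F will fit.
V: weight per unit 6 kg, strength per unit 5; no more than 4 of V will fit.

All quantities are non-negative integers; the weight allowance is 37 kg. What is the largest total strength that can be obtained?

29

V has the best ratio (5/6); taking only V gives at most 4×5 = 20 (stopped by the supply cap of 4).
Mixing does better — 2×X and 3×V: weight 36 ≤ 37, strength 2·7 + 3·5 = 29.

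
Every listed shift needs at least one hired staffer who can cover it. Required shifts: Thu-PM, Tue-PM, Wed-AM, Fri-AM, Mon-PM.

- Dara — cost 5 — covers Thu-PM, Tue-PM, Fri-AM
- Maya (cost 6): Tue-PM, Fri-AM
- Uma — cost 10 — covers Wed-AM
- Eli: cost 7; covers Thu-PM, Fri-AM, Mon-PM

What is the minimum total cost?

Choose Dara, Uma, and Eli: together they cover Thu-PM, Tue-PM, Wed-AM, Fri-AM, Mon-PM — every shift.
Total cost: 5 + 10 + 7 = 22.

22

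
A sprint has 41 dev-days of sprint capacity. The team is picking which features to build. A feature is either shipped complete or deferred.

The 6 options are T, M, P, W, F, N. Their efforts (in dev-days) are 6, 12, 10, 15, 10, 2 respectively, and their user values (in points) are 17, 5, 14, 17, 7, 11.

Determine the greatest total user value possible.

59

Take T, P, W, and N: effort 6 + 10 + 15 + 2 = 33 ≤ 41, user value 17 + 14 + 17 + 11 = 59.
No other feasible combination does better.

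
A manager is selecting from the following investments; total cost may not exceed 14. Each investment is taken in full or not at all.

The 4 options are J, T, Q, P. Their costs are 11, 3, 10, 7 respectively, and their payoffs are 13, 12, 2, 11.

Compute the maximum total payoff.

25

Allowing fractional choices, the relaxed optimum would be about 27.7, but investments are indivisible.
T + P: cost 3 + 7 = 10 ≤ 14, payoff 12 + 11 = 23.
T + Q: cost 3 + 10 = 13 ≤ 14, payoff 12 + 2 = 14.
J + T: cost 11 + 3 = 14 ≤ 14, payoff 13 + 12 = 25.
Best is J and T with total payoff 25.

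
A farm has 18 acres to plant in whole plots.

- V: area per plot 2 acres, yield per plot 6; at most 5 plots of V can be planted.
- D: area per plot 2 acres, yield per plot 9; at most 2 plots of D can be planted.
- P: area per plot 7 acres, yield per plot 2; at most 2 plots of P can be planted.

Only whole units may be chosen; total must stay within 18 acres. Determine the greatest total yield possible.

This is a bounded integer knapsack.
4×V and 2×D: area 12 ≤ 18, yield 4·6 + 2·9 = 42.
5×V and 2×D: area 14 ≤ 18, yield 5·6 + 2·9 = 48.
Best is 48.

48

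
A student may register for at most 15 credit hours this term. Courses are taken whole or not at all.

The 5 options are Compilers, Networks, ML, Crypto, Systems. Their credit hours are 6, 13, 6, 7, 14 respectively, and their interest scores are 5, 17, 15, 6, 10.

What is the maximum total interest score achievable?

21

Allowing fractional choices, the relaxed optimum would be about 26.8, but courses are indivisible.
Compilers + ML: credit hours 6 + 6 = 12 ≤ 15, interest score 5 + 15 = 20.
Networks: credit hours 13 ≤ 15, interest score 17.
ML + Crypto: credit hours 6 + 7 = 13 ≤ 15, interest score 15 + 6 = 21.
Best is ML and Crypto with total interest score 21.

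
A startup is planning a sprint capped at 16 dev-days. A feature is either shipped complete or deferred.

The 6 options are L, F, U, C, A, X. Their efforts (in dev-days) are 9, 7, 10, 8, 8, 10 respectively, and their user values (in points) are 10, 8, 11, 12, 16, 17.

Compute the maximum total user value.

F + C: effort 7 + 8 = 15 ≤ 16, user value 8 + 12 = 20.
F + A: effort 7 + 8 = 15 ≤ 16, user value 8 + 16 = 24.
C + A: effort 8 + 8 = 16 ≤ 16, user value 12 + 16 = 28.
Best is C and A with total user value 28.

28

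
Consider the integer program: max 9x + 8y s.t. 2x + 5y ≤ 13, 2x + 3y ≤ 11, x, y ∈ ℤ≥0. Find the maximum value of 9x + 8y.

(x,y)=(5,0): 2·5+5·0=10≤13, 2·5+3·0=10≤11, objective 45.
(x,y)=(4,1): 2·4+5·1=13≤13, 2·4+3·1=11≤11, objective 44.
No feasible integer point exceeds 45.

45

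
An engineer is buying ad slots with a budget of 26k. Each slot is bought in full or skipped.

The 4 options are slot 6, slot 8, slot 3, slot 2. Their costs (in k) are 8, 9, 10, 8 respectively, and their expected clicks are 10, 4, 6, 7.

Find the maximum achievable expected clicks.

This is a 0-1 knapsack instance.
Take slot 6, slot 3, and slot 2: cost 8 + 10 + 8 = 26 ≤ 26, expected clicks 10 + 6 + 7 = 23.
No other feasible combination does better.

23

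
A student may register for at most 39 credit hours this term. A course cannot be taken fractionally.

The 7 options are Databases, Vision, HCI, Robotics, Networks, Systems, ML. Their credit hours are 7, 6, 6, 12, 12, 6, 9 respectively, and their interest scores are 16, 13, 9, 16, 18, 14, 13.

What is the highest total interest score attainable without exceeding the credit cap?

70

Allowing fractional choices, the relaxed optimum would be about 72.9, but courses are indivisible.
Vision + HCI + Networks + Systems + ML: credit hours 6 + 6 + 12 + 6 + 9 = 39 ≤ 39, interest score 13 + 9 + 18 + 14 + 13 = 67.
Databases + Vision + HCI + Robotics + Systems: credit hours 7 + 6 + 6 + 12 + 6 = 37 ≤ 39, interest score 16 + 13 + 9 + 16 + 14 = 68.
Databases + Vision + HCI + Networks + Systems: credit hours 7 + 6 + 6 + 12 + 6 = 37 ≤ 39, interest score 16 + 13 + 9 + 18 + 14 = 70.
Best is Databases, Vision, HCI, Networks, and Systems with total interest score 70.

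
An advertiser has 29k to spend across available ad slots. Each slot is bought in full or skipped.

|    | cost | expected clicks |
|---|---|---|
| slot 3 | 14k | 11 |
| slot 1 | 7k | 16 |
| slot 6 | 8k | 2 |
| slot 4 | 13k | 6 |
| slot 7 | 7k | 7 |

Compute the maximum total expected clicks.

Allowing fractional choices, the relaxed optimum would be about 34.5, but ad slots are indivisible.
slot 3 + slot 1 + slot 7: cost 14 + 7 + 7 = 28 ≤ 29, expected clicks 11 + 16 + 7 = 34.
slot 1 + slot 4 + slot 7: cost 7 + 13 + 7 = 27 ≤ 29, expected clicks 16 + 6 + 7 = 29.
slot 3 + slot 1 + slot 6: cost 14 + 7 + 8 = 29 ≤ 29, expected clicks 11 + 16 + 2 = 29.
Best is slot 3, slot 1, and slot 7 with total expected clicks 34.

34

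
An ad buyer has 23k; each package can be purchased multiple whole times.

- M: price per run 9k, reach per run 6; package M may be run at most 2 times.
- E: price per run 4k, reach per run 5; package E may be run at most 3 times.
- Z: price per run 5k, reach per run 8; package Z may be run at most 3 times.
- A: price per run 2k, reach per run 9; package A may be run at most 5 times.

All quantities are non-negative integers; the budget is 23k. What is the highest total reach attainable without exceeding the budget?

63

Take 2×E, 1×Z, and 5×A: price 23 ≤ 23, reach 2·5 + 1·8 + 5·9 = 63.
A has the best ratio (9/2) and is taken to its limit of 5; remaining capacity is filled optimally with the others.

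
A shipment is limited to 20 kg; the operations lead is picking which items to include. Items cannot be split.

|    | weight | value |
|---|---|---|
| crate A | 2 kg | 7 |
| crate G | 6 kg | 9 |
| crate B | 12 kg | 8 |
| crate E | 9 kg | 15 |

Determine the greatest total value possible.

This is an integer program with binary decision variables.
crate G + crate E: weight 6 + 9 = 15 ≤ 20, value 9 + 15 = 24.
crate A + crate G + crate E: weight 2 + 6 + 9 = 17 ≤ 20, value 7 + 9 + 15 = 31.
crate A + crate G + crate B: weight 2 + 6 + 12 = 20 ≤ 20, value 7 + 9 + 8 = 24.
Best is crate A, crate G, and crate E with total value 31.

31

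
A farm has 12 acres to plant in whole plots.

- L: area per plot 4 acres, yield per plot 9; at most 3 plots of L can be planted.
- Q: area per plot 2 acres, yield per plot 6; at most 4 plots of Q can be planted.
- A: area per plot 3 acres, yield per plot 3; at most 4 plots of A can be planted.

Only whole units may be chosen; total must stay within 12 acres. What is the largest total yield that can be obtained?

33

This is a bounded integer knapsack.
Q has the best ratio (6/2); taking only Q gives at most 4×6 = 24 (stopped by the supply cap of 4).
Mixing does better — 1×L and 4×Q: area 12 ≤ 12, yield 1·9 + 4·6 = 33.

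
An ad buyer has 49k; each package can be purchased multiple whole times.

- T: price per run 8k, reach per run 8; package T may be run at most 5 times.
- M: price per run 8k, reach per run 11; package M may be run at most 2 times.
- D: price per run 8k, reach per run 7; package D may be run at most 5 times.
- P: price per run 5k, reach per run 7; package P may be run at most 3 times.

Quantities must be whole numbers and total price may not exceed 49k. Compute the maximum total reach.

59

This is a bounded integer knapsack.
2×T, 2×M, and 3×P: price 47 ≤ 49, reach 2·8 + 2·11 + 3·7 = 59.
1×T, 2×M, 1×D, and 3×P: price 47 ≤ 49, reach 1·8 + 2·11 + 1·7 + 3·7 = 58.
Best is 59.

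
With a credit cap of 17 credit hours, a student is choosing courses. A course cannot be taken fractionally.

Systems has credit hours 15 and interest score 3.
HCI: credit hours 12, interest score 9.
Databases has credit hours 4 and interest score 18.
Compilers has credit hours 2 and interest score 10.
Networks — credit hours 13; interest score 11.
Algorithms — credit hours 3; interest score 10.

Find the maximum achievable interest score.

Databases + Networks: credit hours 4 + 13 = 17 ≤ 17, interest score 18 + 11 = 29.
HCI + Compilers + Algorithms: credit hours 12 + 2 + 3 = 17 ≤ 17, interest score 9 + 10 + 10 = 29.
Databases + Compilers + Algorithms: credit hours 4 + 2 + 3 = 9 ≤ 17, interest score 18 + 10 + 10 = 38.
Best is Databases, Compilers, and Algorithms with total interest score 38.

38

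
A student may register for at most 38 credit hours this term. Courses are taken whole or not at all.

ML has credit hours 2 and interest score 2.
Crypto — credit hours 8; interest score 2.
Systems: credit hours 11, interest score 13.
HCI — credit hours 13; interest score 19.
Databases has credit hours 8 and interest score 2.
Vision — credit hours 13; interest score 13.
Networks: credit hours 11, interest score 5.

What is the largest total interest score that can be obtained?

Allowing fractional choices, the relaxed optimum would be about 46.0, but courses are indivisible.
ML + Systems + HCI + Networks: credit hours 2 + 11 + 13 + 11 = 37 ≤ 38, interest score 2 + 13 + 19 + 5 = 39.
Systems + HCI + Vision: credit hours 11 + 13 + 13 = 37 ≤ 38, interest score 13 + 19 + 13 = 45.
Systems + HCI + Networks: credit hours 11 + 13 + 11 = 35 ≤ 38, interest score 13 + 19 + 5 = 37.
Best is Systems, HCI, and Vision with total interest score 45.

45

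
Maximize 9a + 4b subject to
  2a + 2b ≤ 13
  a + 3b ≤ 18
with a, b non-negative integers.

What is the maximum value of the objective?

Relaxing integrality, the LP optimum is 58.50 at (a,b) = (6.5, 0), which is not an integer point.
(a,b)=(6,0): 2·6+2·0=12≤13, 1·6+3·0=6≤18, objective 54.
(a,b)=(5,1): 2·5+2·1=12≤13, 1·5+3·1=8≤18, objective 49.
(a,b)=(5,0): 2·5+2·0=10≤13, 1·5+3·0=5≤18, objective 45.
The best lattice point is (6,0), giving 54.

54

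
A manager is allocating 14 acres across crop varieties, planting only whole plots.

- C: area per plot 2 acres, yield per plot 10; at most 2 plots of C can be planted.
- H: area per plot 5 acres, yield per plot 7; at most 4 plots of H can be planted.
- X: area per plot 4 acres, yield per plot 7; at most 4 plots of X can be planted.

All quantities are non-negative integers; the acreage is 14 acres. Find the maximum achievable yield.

34

2×C and 2×X: area 12 ≤ 14, yield 2·10 + 2·7 = 34.
2×C, 1×H, and 1×X: area 13 ≤ 14, yield 2·10 + 1·7 + 1·7 = 34.
Best is 34.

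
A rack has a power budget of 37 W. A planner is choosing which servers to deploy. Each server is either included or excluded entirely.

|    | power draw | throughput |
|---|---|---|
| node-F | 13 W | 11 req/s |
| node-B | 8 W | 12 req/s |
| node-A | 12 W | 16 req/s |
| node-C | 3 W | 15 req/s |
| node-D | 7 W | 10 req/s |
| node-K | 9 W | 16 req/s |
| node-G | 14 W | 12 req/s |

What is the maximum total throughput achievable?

Allowing fractional choices, the relaxed optimum would be about 66.3, but servers are indivisible.
node-F + node-A + node-C + node-K: power draw 13 + 12 + 3 + 9 = 37 ≤ 37, throughput 11 + 16 + 15 + 16 = 58.
node-B + node-A + node-C + node-K: power draw 8 + 12 + 3 + 9 = 32 ≤ 37, throughput 12 + 16 + 15 + 16 = 59.
Best is node-B, node-A, node-C, and node-K with total throughput 59.

59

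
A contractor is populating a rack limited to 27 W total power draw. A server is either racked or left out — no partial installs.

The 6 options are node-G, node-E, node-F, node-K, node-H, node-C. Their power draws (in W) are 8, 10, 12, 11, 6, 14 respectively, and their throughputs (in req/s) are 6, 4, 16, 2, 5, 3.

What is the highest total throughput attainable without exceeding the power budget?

Take node-G, node-F, and node-H: power draw 8 + 12 + 6 = 26 ≤ 27, throughput 6 + 16 + 5 = 27.
No other feasible combination does better.

27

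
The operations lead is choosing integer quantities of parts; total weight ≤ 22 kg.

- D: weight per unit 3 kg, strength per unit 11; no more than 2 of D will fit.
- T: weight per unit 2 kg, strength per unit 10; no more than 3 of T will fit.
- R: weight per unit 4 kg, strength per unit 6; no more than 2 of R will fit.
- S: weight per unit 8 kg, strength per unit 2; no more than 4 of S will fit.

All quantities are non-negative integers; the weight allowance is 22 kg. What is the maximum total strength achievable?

2×D, 3×T, and 1×R: weight 16 ≤ 22, strength 2·11 + 3·10 + 1·6 = 58.
2×D, 3×T, and 2×R: weight 20 ≤ 22, strength 2·11 + 3·10 + 2·6 = 64.
Best is 64.

64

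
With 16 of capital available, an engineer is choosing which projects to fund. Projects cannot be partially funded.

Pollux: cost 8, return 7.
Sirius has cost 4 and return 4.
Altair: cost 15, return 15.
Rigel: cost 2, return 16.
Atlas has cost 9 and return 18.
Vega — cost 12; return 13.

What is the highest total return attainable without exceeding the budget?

38

Rigel + Atlas: cost 2 + 9 = 11 ≤ 16, return 16 + 18 = 34.
Rigel + Vega: cost 2 + 12 = 14 ≤ 16, return 16 + 13 = 29.
Sirius + Rigel + Atlas: cost 4 + 2 + 9 = 15 ≤ 16, return 4 + 16 + 18 = 38.
Best is Sirius, Rigel, and Atlas with total return 38.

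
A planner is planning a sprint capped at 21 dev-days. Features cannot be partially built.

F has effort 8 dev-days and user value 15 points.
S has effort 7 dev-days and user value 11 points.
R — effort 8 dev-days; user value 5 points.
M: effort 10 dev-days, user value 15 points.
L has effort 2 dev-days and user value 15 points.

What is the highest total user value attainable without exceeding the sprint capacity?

Allowing fractional choices, the relaxed optimum would be about 47.0, but features are indivisible.
F + S + L: effort 8 + 7 + 2 = 17 ≤ 21, user value 15 + 11 + 15 = 41.
S + M + L: effort 7 + 10 + 2 = 19 ≤ 21, user value 11 + 15 + 15 = 41.
F + M + L: effort 8 + 10 + 2 = 20 ≤ 21, user value 15 + 15 + 15 = 45.
Best is F, M, and L with total user value 45.

45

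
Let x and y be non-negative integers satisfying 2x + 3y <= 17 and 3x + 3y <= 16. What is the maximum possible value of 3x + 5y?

25

(x,y)=(0,5): 2·0+3·5=15≤17, 3·0+3·5=15≤16, objective 25.
(x,y)=(1,4): 2·1+3·4=14≤17, 3·1+3·4=15≤16, objective 23.
(x,y)=(0,4): 2·0+3·4=12≤17, 3·0+3·4=12≤16, objective 20.
Maximum is 25 at (x,y)=(0,5).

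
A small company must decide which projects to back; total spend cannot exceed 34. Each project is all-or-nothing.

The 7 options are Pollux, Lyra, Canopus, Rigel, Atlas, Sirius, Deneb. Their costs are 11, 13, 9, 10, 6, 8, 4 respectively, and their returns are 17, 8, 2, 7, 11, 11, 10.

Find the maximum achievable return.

49

Take Pollux, Atlas, Sirius, and Deneb: cost 11 + 6 + 8 + 4 = 29 ≤ 34, return 17 + 11 + 11 + 10 = 49.
No other feasible combination does better.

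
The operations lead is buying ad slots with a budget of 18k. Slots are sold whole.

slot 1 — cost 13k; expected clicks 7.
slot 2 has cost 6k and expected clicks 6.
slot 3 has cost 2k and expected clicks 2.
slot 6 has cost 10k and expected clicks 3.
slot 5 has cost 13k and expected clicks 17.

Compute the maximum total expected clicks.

19

slot 5: cost 13 ≤ 18, expected clicks 17.
slot 3 + slot 5: cost 2 + 13 = 15 ≤ 18, expected clicks 2 + 17 = 19.
Best is slot 3 and slot 5 with total expected clicks 19.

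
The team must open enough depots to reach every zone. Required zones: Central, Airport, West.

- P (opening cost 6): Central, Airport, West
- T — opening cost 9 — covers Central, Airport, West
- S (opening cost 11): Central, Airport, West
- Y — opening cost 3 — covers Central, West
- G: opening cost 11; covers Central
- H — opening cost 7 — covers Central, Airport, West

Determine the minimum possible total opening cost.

The greedy cost-per-new-zone heuristic would pick Y and P for 9, but a cheaper cover exists.
P alone covers Central, Airport, West — every zone.
Total opening cost: 6.
No cover costs less than 6.

6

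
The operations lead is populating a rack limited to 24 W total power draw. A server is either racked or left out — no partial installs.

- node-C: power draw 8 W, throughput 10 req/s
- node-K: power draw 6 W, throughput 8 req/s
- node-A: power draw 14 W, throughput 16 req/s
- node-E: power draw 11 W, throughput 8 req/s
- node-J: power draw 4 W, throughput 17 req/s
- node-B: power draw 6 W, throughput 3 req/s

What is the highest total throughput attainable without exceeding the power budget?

41

Allowing fractional choices, the relaxed optimum would be about 41.9, but servers are indivisible.
node-K + node-A + node-J: power draw 6 + 14 + 4 = 24 ≤ 24, throughput 8 + 16 + 17 = 41.
node-A + node-J + node-B: power draw 14 + 4 + 6 = 24 ≤ 24, throughput 16 + 17 + 3 = 36.
node-C + node-K + node-J + node-B: power draw 8 + 6 + 4 + 6 = 24 ≤ 24, throughput 10 + 8 + 17 + 3 = 38.
Best is node-K, node-A, and node-J with total throughput 41.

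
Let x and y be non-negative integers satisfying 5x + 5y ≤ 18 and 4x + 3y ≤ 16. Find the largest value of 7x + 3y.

The continuous relaxation peaks at (3.6, 0) with value 25.20; rounding to a feasible lattice point costs some objective.
(x,y)=(3,0): 5·3+5·0=15≤18, 4·3+3·0=12≤16, objective 21.
(x,y)=(2,1): 5·2+5·1=15≤18, 4·2+3·1=11≤16, objective 17.
(x,y)=(2,0): 5·2+5·0=10≤18, 4·2+3·0=8≤16, objective 14.
Maximum is 21 at (x,y)=(3,0).

21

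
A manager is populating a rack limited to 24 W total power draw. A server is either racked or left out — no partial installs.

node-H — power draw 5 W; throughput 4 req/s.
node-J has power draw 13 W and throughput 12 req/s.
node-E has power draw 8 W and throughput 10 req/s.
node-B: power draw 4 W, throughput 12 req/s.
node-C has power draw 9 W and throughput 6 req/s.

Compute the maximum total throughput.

Allowing fractional choices, the relaxed optimum would be about 33.1, but servers are indivisible.
node-H + node-E + node-B: power draw 5 + 8 + 4 = 17 ≤ 24, throughput 4 + 10 + 12 = 26.
node-E + node-B + node-C: power draw 8 + 4 + 9 = 21 ≤ 24, throughput 10 + 12 + 6 = 28.
node-H + node-J + node-B: power draw 5 + 13 + 4 = 22 ≤ 24, throughput 4 + 12 + 12 = 28.
The maximum throughput is 28; one optimal choice is node-E, node-B, and node-C.

28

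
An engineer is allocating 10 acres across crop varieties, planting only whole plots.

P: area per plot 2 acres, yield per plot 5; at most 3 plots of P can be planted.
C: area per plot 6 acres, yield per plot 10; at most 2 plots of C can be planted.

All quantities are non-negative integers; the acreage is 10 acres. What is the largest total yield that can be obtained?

20

P has the best ratio (5/2); taking only P gives at most 3×5 = 15 (stopped by the supply cap of 3).
Mixing does better — 2×P and 1×C: area 10 ≤ 10, yield 2·5 + 1·10 = 20.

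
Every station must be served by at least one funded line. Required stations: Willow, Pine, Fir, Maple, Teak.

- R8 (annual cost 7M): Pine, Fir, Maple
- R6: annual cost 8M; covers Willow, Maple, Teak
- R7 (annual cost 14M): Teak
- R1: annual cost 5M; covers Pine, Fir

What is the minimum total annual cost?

The greedy cost-per-new-station heuristic would pick R8 and R6 for 15, but a cheaper cover exists.
Choose R6 and R1: together they cover Willow, Pine, Fir, Maple, Teak — every station.
Total annual cost: 8 + 5 = 13.
No cover costs less than 13.

13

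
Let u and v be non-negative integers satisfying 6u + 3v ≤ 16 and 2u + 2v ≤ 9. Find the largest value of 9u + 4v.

Relaxing integrality, the LP optimum is 24.00 at (u,v) = (2.67, 0), which is not an integer point.
(u,v)=(2,1): 6·2+3·1=15≤16, 2·2+2·1=6≤9, objective 22.
(u,v)=(2,0): 6·2+3·0=12≤16, 2·2+2·0=4≤9, objective 18.
Maximum is 22 at (u,v)=(2,1).

22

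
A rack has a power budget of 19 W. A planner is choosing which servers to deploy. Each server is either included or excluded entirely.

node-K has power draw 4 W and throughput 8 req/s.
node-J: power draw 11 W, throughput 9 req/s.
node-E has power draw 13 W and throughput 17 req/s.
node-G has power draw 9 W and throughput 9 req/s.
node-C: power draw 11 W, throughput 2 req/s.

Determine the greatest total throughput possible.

25

Take node-K and node-E: power draw 4 + 13 = 17 ≤ 19, throughput 8 + 17 = 25.
No other feasible combination does better.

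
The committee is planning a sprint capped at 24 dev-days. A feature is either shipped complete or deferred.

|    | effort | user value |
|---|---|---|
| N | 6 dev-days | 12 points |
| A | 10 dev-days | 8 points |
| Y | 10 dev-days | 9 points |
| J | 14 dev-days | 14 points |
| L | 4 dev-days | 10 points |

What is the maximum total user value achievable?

36

Take N, J, and L: effort 6 + 14 + 4 = 24 ≤ 24, user value 12 + 14 + 10 = 36.
No other feasible combination does better.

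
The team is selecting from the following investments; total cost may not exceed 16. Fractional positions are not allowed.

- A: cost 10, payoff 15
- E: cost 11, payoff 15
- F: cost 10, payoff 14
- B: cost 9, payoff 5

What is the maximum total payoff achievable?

Take A: cost 10 ≤ 16, payoff 15.
No feasible combination exceeds this.

15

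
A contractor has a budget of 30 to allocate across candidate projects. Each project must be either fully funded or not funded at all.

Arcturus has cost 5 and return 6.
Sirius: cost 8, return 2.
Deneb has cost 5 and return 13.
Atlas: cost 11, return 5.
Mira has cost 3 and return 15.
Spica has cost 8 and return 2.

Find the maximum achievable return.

39

Allowing fractional choices, the relaxed optimum would be about 40.5, but projects are indivisible.
Arcturus + Sirius + Deneb + Mira: cost 5 + 8 + 5 + 3 = 21 ≤ 30, return 6 + 2 + 13 + 15 = 36.
Arcturus + Deneb + Atlas + Mira: cost 5 + 5 + 11 + 3 = 24 ≤ 30, return 6 + 13 + 5 + 15 = 39.
Arcturus + Sirius + Deneb + Mira + Spica: cost 5 + 8 + 5 + 3 + 8 = 29 ≤ 30, return 6 + 2 + 13 + 15 + 2 = 38.
Best is Arcturus, Deneb, Atlas, and Mira with total return 39.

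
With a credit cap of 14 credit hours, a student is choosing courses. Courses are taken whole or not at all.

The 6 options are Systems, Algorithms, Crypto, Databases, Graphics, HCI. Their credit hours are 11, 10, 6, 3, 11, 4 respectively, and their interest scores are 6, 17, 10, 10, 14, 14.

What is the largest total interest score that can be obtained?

34

This is a 0-1 knapsack instance.
Take Crypto, Databases, and HCI: credit hours 6 + 3 + 4 = 13 ≤ 14, interest score 10 + 10 + 14 = 34.
No other feasible combination does better.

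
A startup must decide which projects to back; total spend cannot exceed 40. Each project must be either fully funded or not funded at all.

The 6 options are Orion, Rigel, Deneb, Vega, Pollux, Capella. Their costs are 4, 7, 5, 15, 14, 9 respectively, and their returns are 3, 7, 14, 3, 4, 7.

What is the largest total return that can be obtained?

35

Allowing fractional choices, the relaxed optimum would be about 35.2, but projects are indivisible.
Orion + Rigel + Deneb + Vega + Capella: cost 4 + 7 + 5 + 15 + 9 = 40 ≤ 40, return 3 + 7 + 14 + 3 + 7 = 34.
Orion + Rigel + Deneb + Pollux + Capella: cost 4 + 7 + 5 + 14 + 9 = 39 ≤ 40, return 3 + 7 + 14 + 4 + 7 = 35.
Best is Orion, Rigel, Deneb, Pollux, and Capella with total return 35.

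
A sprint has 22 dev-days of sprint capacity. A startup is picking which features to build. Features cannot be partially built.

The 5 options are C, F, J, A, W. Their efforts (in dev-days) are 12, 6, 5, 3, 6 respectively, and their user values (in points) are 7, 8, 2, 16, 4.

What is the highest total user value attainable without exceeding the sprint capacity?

Take C, F, and A: effort 12 + 6 + 3 = 21 ≤ 22, user value 7 + 8 + 16 = 31.
No other feasible combination does better.

31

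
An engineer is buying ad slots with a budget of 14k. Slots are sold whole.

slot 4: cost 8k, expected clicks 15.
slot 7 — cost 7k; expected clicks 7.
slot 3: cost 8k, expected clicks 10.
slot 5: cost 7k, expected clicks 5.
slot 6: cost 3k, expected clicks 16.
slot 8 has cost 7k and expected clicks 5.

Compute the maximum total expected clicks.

Allowing fractional choices, the relaxed optimum would be about 34.8, but ad slots are indivisible.
slot 4 + slot 6: cost 8 + 3 = 11 ≤ 14, expected clicks 15 + 16 = 31.
slot 3 + slot 6: cost 8 + 3 = 11 ≤ 14, expected clicks 10 + 16 = 26.
Best is slot 4 and slot 6 with total expected clicks 31.

31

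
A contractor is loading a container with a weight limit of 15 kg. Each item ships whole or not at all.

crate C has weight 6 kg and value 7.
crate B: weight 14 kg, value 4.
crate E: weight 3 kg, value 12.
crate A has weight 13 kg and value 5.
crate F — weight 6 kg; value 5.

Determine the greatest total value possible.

crate C + crate E: weight 6 + 3 = 9 ≤ 15, value 7 + 12 = 19.
crate C + crate E + crate F: weight 6 + 3 + 6 = 15 ≤ 15, value 7 + 12 + 5 = 24.
Best is crate C, crate E, and crate F with total value 24.

24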